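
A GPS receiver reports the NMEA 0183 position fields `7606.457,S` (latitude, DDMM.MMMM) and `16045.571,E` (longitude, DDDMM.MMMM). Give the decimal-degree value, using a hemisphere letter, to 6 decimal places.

76.107617° S, 160.759517° E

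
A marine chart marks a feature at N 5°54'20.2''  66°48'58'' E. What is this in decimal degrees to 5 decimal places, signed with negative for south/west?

5.90561, 66.81611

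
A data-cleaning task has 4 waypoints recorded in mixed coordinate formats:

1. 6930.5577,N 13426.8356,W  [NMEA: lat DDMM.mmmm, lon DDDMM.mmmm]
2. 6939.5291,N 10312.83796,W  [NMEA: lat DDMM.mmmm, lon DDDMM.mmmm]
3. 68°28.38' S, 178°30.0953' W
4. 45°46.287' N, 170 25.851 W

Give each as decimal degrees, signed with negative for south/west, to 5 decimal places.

1. 69.50930, -134.44726
2. 69.65882, -103.21397
3. -68.47300, -178.50159
4. 45.77145, -170.43085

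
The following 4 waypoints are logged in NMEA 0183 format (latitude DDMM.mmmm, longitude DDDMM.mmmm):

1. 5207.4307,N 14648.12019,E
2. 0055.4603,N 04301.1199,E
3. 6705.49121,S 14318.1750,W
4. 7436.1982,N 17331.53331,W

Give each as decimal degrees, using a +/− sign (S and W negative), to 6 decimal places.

1. 52.123845, 146.802003
2. 0.924338, 43.018665
3. -67.091520, -143.302917
4. 74.603303, -173.525555

Point 1:
  Latitude: degrees = first 2 digits = 52, minutes = 7.4307; 52 + 7.4307/60 = 52.1238450
  N ⇒ keep positive
  λ: split at 3 digits → 146° and 48.12019′; 146 + 48.12019/60 = 146.8020032
  E ⇒ keep positive
Point 2:
  Latitude: degrees = first 2 digits = 0, minutes = 55.4603; 0 + 55.4603/60 = 0.9243383
  N ⇒ keep positive
  Longitude: split at 3 digits → 043° and 1.1199′; 43 + 1.1199/60 = 43.0186650
  E → positive
Point 3:
  Latitude: split at 2 digits → 67° and 5.49121′; 67 + 5.49121/60 = 67.0915202
  hemisphere S, so the sign is −
  Lon: split at 3 digits → 143° and 18.175′; 143 + 18.175/60 = 143.3029167
  W ⇒ negate
Point 4:
  Latitude: degrees = first 2 digits = 74, minutes = 36.1982; 74 + 36.1982/60 = 74.6033033
  N → positive
  Lon: degrees = first 3 digits = 173, minutes = 31.53331; 173 + 31.53331/60 = 173.5255552
  W → negative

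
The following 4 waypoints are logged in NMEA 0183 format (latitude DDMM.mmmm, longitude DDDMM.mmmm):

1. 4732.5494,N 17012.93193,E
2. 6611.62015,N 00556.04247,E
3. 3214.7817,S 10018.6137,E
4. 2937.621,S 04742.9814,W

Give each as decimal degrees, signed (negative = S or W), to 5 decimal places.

1. 47.54249, 170.21553
2. 66.19367, 5.93404
3. -32.24636, 100.31023
4. -29.62702, -47.71636

Point 1:
  Latitude: degrees = first 2 digits = 47, minutes = 32.5494; 47 + 32.5494/60 = 47.542490
  N ⇒ keep positive
  Lon: degrees = first 3 digits = 170, minutes = 12.93193; 170 + 12.93193/60 = 170.215532
  E ⇒ keep positive
Point 2:
  Lat: degrees = first 2 digits = 66, minutes = 11.62015; 66 + 11.62015/60 = 66.193669
  N ⇒ keep positive
  Lon: split at 3 digits → 005° and 56.04247′; 5 + 56.04247/60 = 5.934041
  E → positive
Point 3:
  Lat: split at 2 digits → 32° and 14.7817′; 32 + 14.7817/60 = 32.246362
  hemisphere S, so the sign is −
  Lon: split at 3 digits → 100° and 18.6137′; 100 + 18.6137/60 = 100.310228
  E → positive
Point 4:
  Lat: split at 2 digits → 29° and 37.621′; 29 + 37.621/60 = 29.627017
  hemisphere S, so the sign is −
  Longitude: degrees = first 3 digits = 47, minutes = 42.9814; 47 + 42.9814/60 = 47.716357
  W ⇒ negate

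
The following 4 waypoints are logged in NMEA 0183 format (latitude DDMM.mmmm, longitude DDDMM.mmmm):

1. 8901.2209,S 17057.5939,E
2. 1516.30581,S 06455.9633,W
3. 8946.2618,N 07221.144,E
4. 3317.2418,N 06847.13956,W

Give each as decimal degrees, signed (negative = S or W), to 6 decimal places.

1. -89.020348, 170.959898
2. -15.271764, -64.932722
3. 89.771030, 72.352400
4. 33.287363, -68.785659

Point 1:
  φ: split at 2 digits → 89° and 1.2209′; 89 + 1.2209/60 = 89.0203483
  S ⇒ negate
  Lon: split at 3 digits → 170° and 57.5939′; 170 + 57.5939/60 = 170.9598983
  E ⇒ keep positive
Point 2:
  Lat: degrees = first 2 digits = 15, minutes = 16.30581; 15 + 16.30581/60 = 15.2717635
  hemisphere S, so the sign is −
  Longitude: split at 3 digits → 064° and 55.9633′; 64 + 55.9633/60 = 64.9327217
  hemisphere W, so the sign is −
Point 3:
  Latitude: degrees = first 2 digits = 89, minutes = 46.2618; 89 + 46.2618/60 = 89.7710300
  N → positive
  Longitude: split at 3 digits → 072° and 21.144′; 72 + 21.144/60 = 72.3524000
  E ⇒ keep positive
Point 4:
  φ: split at 2 digits → 33° and 17.2418′; 33 + 17.2418/60 = 33.2873633
  N ⇒ keep positive
  Longitude: degrees = first 3 digits = 68, minutes = 47.13956; 68 + 47.13956/60 = 68.7856593
  hemisphere W, so the sign is −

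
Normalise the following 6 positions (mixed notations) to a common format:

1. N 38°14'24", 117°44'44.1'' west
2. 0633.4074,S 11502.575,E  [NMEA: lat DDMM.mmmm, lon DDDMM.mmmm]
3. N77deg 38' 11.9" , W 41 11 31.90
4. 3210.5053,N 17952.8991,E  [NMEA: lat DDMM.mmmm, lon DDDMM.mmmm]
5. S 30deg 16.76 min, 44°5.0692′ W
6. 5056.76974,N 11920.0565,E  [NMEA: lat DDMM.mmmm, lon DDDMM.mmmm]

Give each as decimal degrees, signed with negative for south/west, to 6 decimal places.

Point 1:
  Lat: 38 + 14/60 + 24/3600 = 38.2400000
  N ⇒ keep positive
  λ: 44′ + 44.1″ = 44.73500′; 117 + 44.73500/60 = 117.7455833
  hemisphere W, so the sign is −
Point 2:
  φ: degrees = first 2 digits = 6, minutes = 33.4074; 6 + 33.4074/60 = 6.5567900
  hemisphere S, so the sign is −
  λ: split at 3 digits → 115° and 2.575′; 115 + 2.575/60 = 115.0429167
  E ⇒ keep positive
Point 3:
  Latitude: 38′ + 11.9″ = 38.19833′; 77 + 38.19833/60 = 77.6366389
  N ⇒ keep positive
  Lon: 41° + 11/60 + 31.9/3600 = 41 + 0.183333 + 0.008861 = 41.1921944
  hemisphere W, so the sign is −
Point 4:
  φ: split at 2 digits → 32° and 10.5053′; 32 + 10.5053/60 = 32.1750883
  N ⇒ keep positive
  Longitude: split at 3 digits → 179° and 52.8991′; 179 + 52.8991/60 = 179.8816517
  E → positive
Point 5:
  φ: 16.76′ = 0.279333°; total 30.2793333
  S ⇒ negate
  λ: 44 + 5.0692/60 = 44.0844867
  W ⇒ negate
Point 6:
  Lat: degrees = first 2 digits = 50, minutes = 56.76974; 50 + 56.76974/60 = 50.9461623
  N → positive
  λ: degrees = first 3 digits = 119, minutes = 20.0565; 119 + 20.0565/60 = 119.3342750
  E ⇒ keep positive

1. 38.240000, -117.745583
2. -6.556790, 115.042917
3. 77.636639, -41.192194
4. 32.175088, 179.881652
5. -30.279333, -44.084487
6. 50.946162, 119.334275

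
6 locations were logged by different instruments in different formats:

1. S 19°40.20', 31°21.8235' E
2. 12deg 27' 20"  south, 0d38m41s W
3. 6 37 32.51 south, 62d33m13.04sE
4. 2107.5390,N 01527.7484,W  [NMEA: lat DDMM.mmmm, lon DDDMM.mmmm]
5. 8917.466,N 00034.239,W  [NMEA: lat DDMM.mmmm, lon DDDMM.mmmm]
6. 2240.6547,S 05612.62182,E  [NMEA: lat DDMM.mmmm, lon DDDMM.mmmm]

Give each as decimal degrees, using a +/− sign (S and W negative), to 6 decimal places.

Point 1:
  Latitude: 40.2′ = 0.670000°; total 19.6700000
  S → negative
  Lon: 21.8235′ = 0.363725°; total 31.3637250
  E → positive
Point 2:
  Lat: 12 + 27/60 + 20/3600 = 12.4555556
  S ⇒ negate
  Lon: 0° + 38/60 + 41/3600 = 0 + 0.633333 + 0.011389 = 0.6447222
  W → negative
Point 3:
  Lat: 6 + 37/60 + 32.51/3600 = 6.6256972
  S ⇒ negate
  Lon: 62 + 33/60 + 13.04/3600 = 62.5536222
  E → positive
Point 4:
  φ: split at 2 digits → 21° and 7.539′; 21 + 7.539/60 = 21.1256500
  N → positive
  Longitude: split at 3 digits → 015° and 27.7484′; 15 + 27.7484/60 = 15.4624733
  W ⇒ negate
Point 5:
  φ: split at 2 digits → 89° and 17.466′; 89 + 17.466/60 = 89.2911000
  N → positive
  Longitude: split at 3 digits → 000° and 34.239′; 0 + 34.239/60 = 0.5706500
  hemisphere W, so the sign is −
Point 6:
  Lat: degrees = first 2 digits = 22, minutes = 40.6547; 22 + 40.6547/60 = 22.6775783
  hemisphere S, so the sign is −
  λ: degrees = first 3 digits = 56, minutes = 12.62182; 56 + 12.62182/60 = 56.2103637
  E → positive

1. -19.670000, 31.363725
2. -12.455556, -0.644722
3. -6.625697, 62.553622
4. 21.125650, -15.462473
5. 89.291100, -0.570650
6. -22.677578, 56.210364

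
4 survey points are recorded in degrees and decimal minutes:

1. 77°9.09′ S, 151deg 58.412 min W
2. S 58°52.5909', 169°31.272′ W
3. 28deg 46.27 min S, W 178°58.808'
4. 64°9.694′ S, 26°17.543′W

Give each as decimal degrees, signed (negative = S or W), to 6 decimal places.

1. -77.151500, -151.973533
2. -58.876515, -169.521200
3. -28.771167, -178.980133
4. -64.161567, -26.292383

Point 1:
  φ: 9.09′ = 0.151500°; total 77.1515000
  S ⇒ negate
  Lon: 151 + 58.412/60 = 151.9735333
  W ⇒ negate
Point 2:
  φ: 52.5909′ = 0.876515°; total 58.8765150
  S ⇒ negate
  Longitude: 31.272′ = 0.521200°; total 169.5212000
  hemisphere W, so the sign is −
Point 3:
  φ: 46.27′ = 0.771167°; total 28.7711667
  S ⇒ negate
  Lon: 58.808′ = 0.980133°; total 178.9801333
  hemisphere W, so the sign is −
Point 4:
  φ: 9.694′ = 0.161567°; total 64.1615667
  S ⇒ negate
  Longitude: 26 + 17.543/60 = 26.2923833
  W ⇒ negate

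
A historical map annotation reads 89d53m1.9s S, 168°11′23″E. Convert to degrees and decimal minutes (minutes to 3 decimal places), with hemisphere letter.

89° 53.032′ S, 168° 11.383′ E

φ: 53 + 1.9/60 = 53.03167′
Lon: 11 + 23/60 = 11.38333′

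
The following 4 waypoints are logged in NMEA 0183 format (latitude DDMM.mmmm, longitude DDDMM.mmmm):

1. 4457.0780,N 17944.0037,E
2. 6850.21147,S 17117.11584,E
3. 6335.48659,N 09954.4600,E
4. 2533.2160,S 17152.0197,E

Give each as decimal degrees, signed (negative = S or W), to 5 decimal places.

1. 44.95130, 179.73340
2. -68.83686, 171.28526
3. 63.59144, 99.90767
4. -25.55360, 171.86700

Point 1:
  φ: degrees = first 2 digits = 44, minutes = 57.078; 44 + 57.078/60 = 44.951300
  N ⇒ keep positive
  Lon: degrees = first 3 digits = 179, minutes = 44.0037; 179 + 44.0037/60 = 179.733395
  E ⇒ keep positive
Point 2:
  φ: split at 2 digits → 68° and 50.21147′; 68 + 50.21147/60 = 68.836858
  hemisphere S, so the sign is −
  Longitude: degrees = first 3 digits = 171, minutes = 17.11584; 171 + 17.11584/60 = 171.285264
  E → positive
Point 3:
  Latitude: split at 2 digits → 63° and 35.48659′; 63 + 35.48659/60 = 63.591443
  N → positive
  Longitude: degrees = first 3 digits = 99, minutes = 54.46; 99 + 54.46/60 = 99.907667
  E ⇒ keep positive
Point 4:
  φ: split at 2 digits → 25° and 33.216′; 25 + 33.216/60 = 25.553600
  S → negative
  Longitude: split at 3 digits → 171° and 52.0197′; 171 + 52.0197/60 = 171.866995
  E → positive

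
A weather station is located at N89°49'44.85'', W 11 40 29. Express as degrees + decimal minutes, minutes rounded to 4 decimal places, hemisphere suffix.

Lat: 49 + 44.85/60 = 49.747500′
Longitude: 40 + 29/60 = 40.483333′

89° 49.7475′ N, 11° 40.4833′ W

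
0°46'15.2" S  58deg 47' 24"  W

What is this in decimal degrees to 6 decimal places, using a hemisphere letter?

0.770889° S, 58.790000° W

Lat: 46′ + 15.2″ = 46.25333′; 0 + 46.25333/60 = 0.7708889
Lon: 58° + 47/60 + 24/3600 = 58 + 0.783333 + 0.006667 = 58.7900000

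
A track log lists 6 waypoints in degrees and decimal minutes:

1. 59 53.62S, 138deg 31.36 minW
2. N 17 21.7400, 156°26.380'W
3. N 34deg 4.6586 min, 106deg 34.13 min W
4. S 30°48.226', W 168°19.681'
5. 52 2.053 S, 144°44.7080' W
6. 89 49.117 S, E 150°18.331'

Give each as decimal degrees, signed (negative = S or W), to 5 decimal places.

1. -59.89367, -138.52267
2. 17.36233, -156.43967
3. 34.07764, -106.56883
4. -30.80377, -168.32802
5. -52.03422, -144.74513
6. -89.81862, 150.30552

Point 1:
  Lat: 59 + 53.62/60 = 59.893667
  hemisphere S, so the sign is −
  λ: 138 + 31.36/60 = 138.522667
  W → negative
Point 2:
  φ: 21.74′ = 0.362333°; total 17.362333
  N → positive
  Lon: 26.38′ = 0.439667°; total 156.439667
  hemisphere W, so the sign is −
Point 3:
  Latitude: 34 + 4.6586/60 = 34.077643
  N → positive
  Lon: 106 + 34.13/60 = 106.568833
  W → negative
Point 4:
  φ: 30 + 48.226/60 = 30.803767
  S → negative
  Longitude: 168 + 19.681/60 = 168.328017
  W → negative
Point 5:
  φ: 2.053′ = 0.034217°; total 52.034217
  S → negative
  Longitude: 144 + 44.708/60 = 144.745133
  W ⇒ negate
Point 6:
  φ: 89 + 49.117/60 = 89.818617
  S → negative
  λ: 150 + 18.331/60 = 150.305517
  E → positive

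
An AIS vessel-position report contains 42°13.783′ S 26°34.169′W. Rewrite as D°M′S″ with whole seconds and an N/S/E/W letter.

Latitude: fractional minutes 0.78300 × 60 = 46.98″
Lon: fractional minutes 0.16900 × 60 = 10.14″

42°13′47″ S, 26°34′10″ W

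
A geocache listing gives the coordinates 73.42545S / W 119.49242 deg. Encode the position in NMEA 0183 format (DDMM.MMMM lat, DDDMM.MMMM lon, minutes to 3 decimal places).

7325.527,S / 11929.545,W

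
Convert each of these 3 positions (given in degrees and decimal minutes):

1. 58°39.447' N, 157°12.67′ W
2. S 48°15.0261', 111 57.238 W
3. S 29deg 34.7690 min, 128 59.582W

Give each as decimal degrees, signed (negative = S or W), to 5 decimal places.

Point 1:
  φ: 58 + 39.447/60 = 58.657450
  N → positive
  Lon: 157 + 12.67/60 = 157.211167
  W ⇒ negate
Point 2:
  Latitude: 48 + 15.0261/60 = 48.250435
  S ⇒ negate
  λ: 111 + 57.238/60 = 111.953967
  W ⇒ negate
Point 3:
  Latitude: 29 + 34.769/60 = 29.579483
  S ⇒ negate
  λ: 128 + 59.582/60 = 128.993033
  W ⇒ negate

1. 58.65745, -157.21117
2. -48.25044, -111.95397
3. -29.57948, -128.99303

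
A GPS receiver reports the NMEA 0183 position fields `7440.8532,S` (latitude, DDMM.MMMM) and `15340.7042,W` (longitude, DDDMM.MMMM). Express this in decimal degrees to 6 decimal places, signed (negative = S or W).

-74.680887, -153.678403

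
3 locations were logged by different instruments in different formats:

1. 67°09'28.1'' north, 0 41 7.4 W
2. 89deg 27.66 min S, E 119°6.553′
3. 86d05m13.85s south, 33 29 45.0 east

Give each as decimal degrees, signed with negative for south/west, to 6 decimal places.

Point 1:
  φ: 67° + 9/60 + 28.1/3600 = 67 + 0.150000 + 0.007806 = 67.1578056
  N ⇒ keep positive
  Lon: 0 + 41/60 + 7.4/3600 = 0.6853889
  hemisphere W, so the sign is −
Point 2:
  Latitude: 89 + 27.66/60 = 89.4610000
  S ⇒ negate
  Longitude: 6.553′ = 0.109217°; total 119.1092167
  E → positive
Point 3:
  φ: 5′ + 13.85″ = 5.23083′; 86 + 5.23083/60 = 86.0871806
  S ⇒ negate
  λ: 33° + 29/60 + 45/3600 = 33 + 0.483333 + 0.012500 = 33.4958333
  E ⇒ keep positive

1. 67.157806, -0.685389
2. -89.461000, 119.109217
3. -86.087181, 33.495833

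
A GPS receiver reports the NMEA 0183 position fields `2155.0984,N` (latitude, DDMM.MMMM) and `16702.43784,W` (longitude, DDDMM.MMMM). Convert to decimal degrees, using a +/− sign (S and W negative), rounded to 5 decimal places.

Latitude: split at 2 digits → 21° and 55.0984′; 21 + 55.0984/60 = 21.918307
N ⇒ keep positive
λ: split at 3 digits → 167° and 2.43784′; 167 + 2.43784/60 = 167.040631
W → negative

21.91831, -167.04063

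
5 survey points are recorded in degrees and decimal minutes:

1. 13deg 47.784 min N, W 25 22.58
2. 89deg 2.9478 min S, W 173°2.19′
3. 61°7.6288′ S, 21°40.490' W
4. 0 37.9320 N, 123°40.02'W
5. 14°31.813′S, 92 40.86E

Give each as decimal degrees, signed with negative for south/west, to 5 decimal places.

Point 1:
  φ: 47.784′ = 0.796400°; total 13.796400
  N → positive
  Lon: 22.58′ = 0.376333°; total 25.376333
  hemisphere W, so the sign is −
Point 2:
  φ: 2.9478′ = 0.049130°; total 89.049130
  S → negative
  Longitude: 2.19′ = 0.036500°; total 173.036500
  W → negative
Point 3:
  Latitude: 7.6288′ = 0.127147°; total 61.127147
  S ⇒ negate
  Longitude: 21 + 40.49/60 = 21.674833
  W ⇒ negate
Point 4:
  Latitude: 0 + 37.932/60 = 0.632200
  N → positive
  Lon: 40.02′ = 0.667000°; total 123.667000
  W → negative
Point 5:
  φ: 31.813′ = 0.530217°; total 14.530217
  S ⇒ negate
  Lon: 40.86′ = 0.681000°; total 92.681000
  E → positive

1. 13.79640, -25.37633
2. -89.04913, -173.03650
3. -61.12715, -21.67483
4. 0.63220, -123.66700
5. -14.53022, 92.68100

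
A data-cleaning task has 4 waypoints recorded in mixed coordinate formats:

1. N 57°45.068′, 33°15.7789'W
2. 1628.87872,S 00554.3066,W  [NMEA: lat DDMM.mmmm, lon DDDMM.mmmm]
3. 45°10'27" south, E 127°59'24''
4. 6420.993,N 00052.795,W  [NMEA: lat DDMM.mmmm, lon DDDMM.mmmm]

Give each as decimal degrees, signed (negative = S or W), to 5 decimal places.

Point 1:
  Latitude: 45.068′ = 0.751133°; total 57.751133
  N ⇒ keep positive
  λ: 15.7789′ = 0.262982°; total 33.262982
  W ⇒ negate
Point 2:
  Lat: degrees = first 2 digits = 16, minutes = 28.87872; 16 + 28.87872/60 = 16.481312
  S ⇒ negate
  Longitude: split at 3 digits → 005° and 54.3066′; 5 + 54.3066/60 = 5.905110
  hemisphere W, so the sign is −
Point 3:
  Latitude: 10′ + 27″ = 10.45000′; 45 + 10.45000/60 = 45.174167
  S ⇒ negate
  Lon: 127° + 59/60 + 24/3600 = 127 + 0.983333 + 0.006667 = 127.990000
  E → positive
Point 4:
  Lat: split at 2 digits → 64° and 20.993′; 64 + 20.993/60 = 64.349883
  N → positive
  λ: split at 3 digits → 000° and 52.795′; 0 + 52.795/60 = 0.879917
  W ⇒ negate

1. 57.75113, -33.26298
2. -16.48131, -5.90511
3. -45.17417, 127.99000
4. 64.34988, -0.87992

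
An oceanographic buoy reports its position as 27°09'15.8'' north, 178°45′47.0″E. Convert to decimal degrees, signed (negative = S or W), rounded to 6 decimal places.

Latitude: 27° + 9/60 + 15.8/3600 = 27 + 0.150000 + 0.004389 = 27.1543889
N ⇒ keep positive
λ: 178° + 45/60 + 47/3600 = 178 + 0.750000 + 0.013056 = 178.7630556
E ⇒ keep positive

27.154389, 178.763056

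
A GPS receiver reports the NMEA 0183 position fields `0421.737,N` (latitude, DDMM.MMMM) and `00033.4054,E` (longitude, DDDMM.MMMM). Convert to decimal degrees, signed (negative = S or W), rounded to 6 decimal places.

Latitude: split at 2 digits → 04° and 21.737′; 4 + 21.737/60 = 4.3622833
N → positive
Lon: degrees = first 3 digits = 0, minutes = 33.4054; 0 + 33.4054/60 = 0.5567567
E ⇒ keep positive

4.362283, 0.556757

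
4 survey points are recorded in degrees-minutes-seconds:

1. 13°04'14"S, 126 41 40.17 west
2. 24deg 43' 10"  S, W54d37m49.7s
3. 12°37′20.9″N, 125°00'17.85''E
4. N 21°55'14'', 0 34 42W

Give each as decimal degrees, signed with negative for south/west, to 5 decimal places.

Point 1:
  φ: 13° + 4/60 + 14/3600 = 13 + 0.066667 + 0.003889 = 13.070556
  S → negative
  Longitude: 41′ + 40.17″ = 41.66950′; 126 + 41.66950/60 = 126.694492
  W ⇒ negate
Point 2:
  φ: 43′ + 10″ = 43.16667′; 24 + 43.16667/60 = 24.719444
  S ⇒ negate
  Longitude: 54° + 37/60 + 49.7/3600 = 54 + 0.616667 + 0.013806 = 54.630472
  W ⇒ negate
Point 3:
  φ: 12 + 37/60 + 20.9/3600 = 12.622472
  N → positive
  Longitude: 125° + 0/60 + 17.85/3600 = 125 + 0.000000 + 0.004958 = 125.004958
  E ⇒ keep positive
Point 4:
  φ: 21° + 55/60 + 14/3600 = 21 + 0.916667 + 0.003889 = 21.920556
  N ⇒ keep positive
  Lon: 0° + 34/60 + 42/3600 = 0 + 0.566667 + 0.011667 = 0.578333
  W → negative

1. -13.07056, -126.69449
2. -24.71944, -54.63047
3. 12.62247, 125.00496
4. 21.92056, -0.57833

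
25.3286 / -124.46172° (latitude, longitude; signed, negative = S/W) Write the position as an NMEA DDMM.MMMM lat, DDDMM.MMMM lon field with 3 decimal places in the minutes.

2519.716,N / 12427.703,W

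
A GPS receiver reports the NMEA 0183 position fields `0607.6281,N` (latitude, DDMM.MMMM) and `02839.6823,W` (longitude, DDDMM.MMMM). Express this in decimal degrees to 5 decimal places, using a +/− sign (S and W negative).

6.12714, -28.66137

Lat: degrees = first 2 digits = 6, minutes = 7.6281; 6 + 7.6281/60 = 6.127135
N → positive
λ: split at 3 digits → 028° and 39.6823′; 28 + 39.6823/60 = 28.661372
W → negative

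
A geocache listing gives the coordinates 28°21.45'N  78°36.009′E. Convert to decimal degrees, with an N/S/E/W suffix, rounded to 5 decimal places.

Latitude: 21.45′ = 0.357500°; total 28.357500
Lon: 36.009′ = 0.600150°; total 78.600150

28.35750° N, 78.60015° E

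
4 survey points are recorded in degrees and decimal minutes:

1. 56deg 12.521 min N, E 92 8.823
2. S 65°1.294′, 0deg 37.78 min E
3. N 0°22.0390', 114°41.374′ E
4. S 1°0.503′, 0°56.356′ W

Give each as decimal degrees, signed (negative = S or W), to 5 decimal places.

Point 1:
  φ: 12.521′ = 0.208683°; total 56.208683
  N ⇒ keep positive
  Lon: 92 + 8.823/60 = 92.147050
  E ⇒ keep positive
Point 2:
  Lat: 1.294′ = 0.021567°; total 65.021567
  S → negative
  Lon: 37.78′ = 0.629667°; total 0.629667
  E → positive
Point 3:
  Lat: 0 + 22.039/60 = 0.367317
  N → positive
  λ: 41.374′ = 0.689567°; total 114.689567
  E → positive
Point 4:
  Lat: 1 + 0.503/60 = 1.008383
  hemisphere S, so the sign is −
  Lon: 0 + 56.356/60 = 0.939267
  W → negative

1. 56.20868, 92.14705
2. -65.02157, 0.62967
3. 0.36732, 114.68957
4. -1.00838, -0.93927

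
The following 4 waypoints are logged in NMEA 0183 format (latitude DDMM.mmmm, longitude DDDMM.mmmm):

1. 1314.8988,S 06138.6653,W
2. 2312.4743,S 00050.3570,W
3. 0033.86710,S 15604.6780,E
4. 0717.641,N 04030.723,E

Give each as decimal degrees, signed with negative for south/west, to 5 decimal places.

1. -13.24831, -61.64442
2. -23.20791, -0.83928
3. -0.56445, 156.07797
4. 7.29402, 40.51205

Point 1:
  Lat: split at 2 digits → 13° and 14.8988′; 13 + 14.8988/60 = 13.248313
  hemisphere S, so the sign is −
  Lon: degrees = first 3 digits = 61, minutes = 38.6653; 61 + 38.6653/60 = 61.644422
  W ⇒ negate
Point 2:
  Lat: split at 2 digits → 23° and 12.4743′; 23 + 12.4743/60 = 23.207905
  hemisphere S, so the sign is −
  λ: degrees = first 3 digits = 0, minutes = 50.357; 0 + 50.357/60 = 0.839283
  W ⇒ negate
Point 3:
  Lat: split at 2 digits → 00° and 33.8671′; 0 + 33.8671/60 = 0.564452
  S → negative
  Lon: split at 3 digits → 156° and 4.678′; 156 + 4.678/60 = 156.077967
  E → positive
Point 4:
  φ: split at 2 digits → 07° and 17.641′; 7 + 17.641/60 = 7.294017
  N ⇒ keep positive
  Longitude: degrees = first 3 digits = 40, minutes = 30.723; 40 + 30.723/60 = 40.512050
  E → positive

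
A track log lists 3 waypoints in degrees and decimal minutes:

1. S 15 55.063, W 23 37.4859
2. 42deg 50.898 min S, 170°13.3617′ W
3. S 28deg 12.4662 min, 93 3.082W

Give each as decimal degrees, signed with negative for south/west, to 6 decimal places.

1. -15.917717, -23.624765
2. -42.848300, -170.222695
3. -28.207770, -93.051367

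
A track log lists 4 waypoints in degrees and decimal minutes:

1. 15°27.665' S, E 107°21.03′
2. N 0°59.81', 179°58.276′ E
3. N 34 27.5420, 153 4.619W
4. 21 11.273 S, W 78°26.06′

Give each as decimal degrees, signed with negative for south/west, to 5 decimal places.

Point 1:
  Lat: 15 + 27.665/60 = 15.461083
  hemisphere S, so the sign is −
  Lon: 107 + 21.03/60 = 107.350500
  E → positive
Point 2:
  Lat: 0 + 59.81/60 = 0.996833
  N ⇒ keep positive
  Longitude: 58.276′ = 0.971267°; total 179.971267
  E ⇒ keep positive
Point 3:
  Lat: 27.542′ = 0.459033°; total 34.459033
  N → positive
  Lon: 153 + 4.619/60 = 153.076983
  W → negative
Point 4:
  Lat: 21 + 11.273/60 = 21.187883
  S → negative
  Longitude: 26.06′ = 0.434333°; total 78.434333
  W ⇒ negate

1. -15.46108, 107.35050
2. 0.99683, 179.97127
3. 34.45903, -153.07698
4. -21.18788, -78.43433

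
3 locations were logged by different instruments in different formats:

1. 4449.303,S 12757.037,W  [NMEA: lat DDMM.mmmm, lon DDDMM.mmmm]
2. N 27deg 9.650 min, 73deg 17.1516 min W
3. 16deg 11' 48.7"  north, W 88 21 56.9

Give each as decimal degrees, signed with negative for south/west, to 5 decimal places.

Point 1:
  Latitude: degrees = first 2 digits = 44, minutes = 49.303; 44 + 49.303/60 = 44.821717
  hemisphere S, so the sign is −
  Longitude: split at 3 digits → 127° and 57.037′; 127 + 57.037/60 = 127.950617
  W → negative
Point 2:
  Lat: 9.65′ = 0.160833°; total 27.160833
  N → positive
  Lon: 17.1516′ = 0.285860°; total 73.285860
  W → negative
Point 3:
  φ: 16° + 11/60 + 48.7/3600 = 16 + 0.183333 + 0.013528 = 16.196861
  N → positive
  Longitude: 21′ + 56.9″ = 21.94833′; 88 + 21.94833/60 = 88.365806
  W ⇒ negate

1. -44.82172, -127.95062
2. 27.16083, -73.28586
3. 16.19686, -88.36581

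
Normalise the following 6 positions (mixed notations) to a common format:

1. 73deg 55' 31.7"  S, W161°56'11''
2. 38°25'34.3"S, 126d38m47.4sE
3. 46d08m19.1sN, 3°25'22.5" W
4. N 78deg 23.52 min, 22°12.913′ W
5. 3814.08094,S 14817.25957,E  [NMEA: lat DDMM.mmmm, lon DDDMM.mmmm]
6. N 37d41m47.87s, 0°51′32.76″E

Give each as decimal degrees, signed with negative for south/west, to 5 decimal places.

1. -73.92547, -161.93639
2. -38.42619, 126.64650
3. 46.13864, -3.42292
4. 78.39200, -22.21522
5. -38.23468, 148.28766
6. 37.69663, 0.85910

Point 1:
  φ: 73° + 55/60 + 31.7/3600 = 73 + 0.916667 + 0.008806 = 73.925472
  hemisphere S, so the sign is −
  λ: 161° + 56/60 + 11/3600 = 161 + 0.933333 + 0.003056 = 161.936389
  W ⇒ negate
Point 2:
  φ: 25′ + 34.3″ = 25.57167′; 38 + 25.57167/60 = 38.426194
  S → negative
  Lon: 38′ + 47.4″ = 38.79000′; 126 + 38.79000/60 = 126.646500
  E → positive
Point 3:
  Lat: 46 + 8/60 + 19.1/3600 = 46.138639
  N ⇒ keep positive
  Longitude: 3° + 25/60 + 22.5/3600 = 3 + 0.416667 + 0.006250 = 3.422917
  W ⇒ negate
Point 4:
  Latitude: 78 + 23.52/60 = 78.392000
  N → positive
  λ: 22 + 12.913/60 = 22.215217
  W → negative
Point 5:
  φ: degrees = first 2 digits = 38, minutes = 14.08094; 38 + 14.08094/60 = 38.234682
  hemisphere S, so the sign is −
  Lon: split at 3 digits → 148° and 17.25957′; 148 + 17.25957/60 = 148.287660
  E → positive
Point 6:
  Latitude: 41′ + 47.87″ = 41.79783′; 37 + 41.79783/60 = 37.696631
  N → positive
  Longitude: 51′ + 32.76″ = 51.54600′; 0 + 51.54600/60 = 0.859100
  E → positive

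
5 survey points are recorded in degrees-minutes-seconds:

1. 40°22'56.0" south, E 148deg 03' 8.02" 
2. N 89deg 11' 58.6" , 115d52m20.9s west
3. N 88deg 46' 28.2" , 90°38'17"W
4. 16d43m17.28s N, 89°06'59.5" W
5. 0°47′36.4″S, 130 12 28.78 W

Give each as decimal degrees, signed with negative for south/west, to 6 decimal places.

1. -40.382222, 148.052228
2. 89.199611, -115.872472
3. 88.774500, -90.638056
4. 16.721467, -89.116528
5. -0.793444, -130.207994

Point 1:
  φ: 40° + 22/60 + 56/3600 = 40 + 0.366667 + 0.015556 = 40.3822222
  S ⇒ negate
  Lon: 3′ + 8.02″ = 3.13367′; 148 + 3.13367/60 = 148.0522278
  E → positive
Point 2:
  Latitude: 89 + 11/60 + 58.6/3600 = 89.1996111
  N ⇒ keep positive
  Lon: 115 + 52/60 + 20.9/3600 = 115.8724722
  hemisphere W, so the sign is −
Point 3:
  φ: 88 + 46/60 + 28.2/3600 = 88.7745000
  N ⇒ keep positive
  Lon: 38′ + 17″ = 38.28333′; 90 + 38.28333/60 = 90.6380556
  W ⇒ negate
Point 4:
  Lat: 16° + 43/60 + 17.28/3600 = 16 + 0.716667 + 0.004800 = 16.7214667
  N → positive
  λ: 6′ + 59.5″ = 6.99167′; 89 + 6.99167/60 = 89.1165278
  hemisphere W, so the sign is −
Point 5:
  φ: 47′ + 36.4″ = 47.60667′; 0 + 47.60667/60 = 0.7934444
  hemisphere S, so the sign is −
  Longitude: 130 + 12/60 + 28.78/3600 = 130.2079944
  hemisphere W, so the sign is −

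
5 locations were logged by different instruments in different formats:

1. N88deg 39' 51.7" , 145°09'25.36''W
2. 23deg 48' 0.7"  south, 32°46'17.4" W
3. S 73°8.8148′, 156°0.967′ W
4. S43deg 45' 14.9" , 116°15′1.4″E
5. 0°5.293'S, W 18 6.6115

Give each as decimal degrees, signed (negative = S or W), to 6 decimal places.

1. 88.664361, -145.157044
2. -23.800194, -32.771500
3. -73.146913, -156.016117
4. -43.754139, 116.250389
5. -0.088217, -18.110192

Point 1:
  Latitude: 88 + 39/60 + 51.7/3600 = 88.6643611
  N ⇒ keep positive
  λ: 145° + 9/60 + 25.36/3600 = 145 + 0.150000 + 0.007044 = 145.1570444
  W ⇒ negate
Point 2:
  Lat: 48′ + 0.7″ = 48.01167′; 23 + 48.01167/60 = 23.8001944
  S ⇒ negate
  Longitude: 32 + 46/60 + 17.4/3600 = 32.7715000
  hemisphere W, so the sign is −
Point 3:
  Latitude: 8.8148′ = 0.146913°; total 73.1469133
  S ⇒ negate
  λ: 156 + 0.967/60 = 156.0161167
  W → negative
Point 4:
  φ: 45′ + 14.9″ = 45.24833′; 43 + 45.24833/60 = 43.7541389
  hemisphere S, so the sign is −
  Lon: 116° + 15/60 + 1.4/3600 = 116 + 0.250000 + 0.000389 = 116.2503889
  E ⇒ keep positive
Point 5:
  Latitude: 5.293′ = 0.088217°; total 0.0882167
  S → negative
  Longitude: 18 + 6.6115/60 = 18.1101917
  W ⇒ negate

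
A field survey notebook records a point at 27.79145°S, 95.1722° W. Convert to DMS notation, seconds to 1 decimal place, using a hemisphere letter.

Lat: whole degrees 27; 47.48700′ → 47′ and 29.220″
λ: 0.172200 × 60 = 10.33200′ → 10′, remainder × 60 = 19.920″

27°47′29.2″ S, 95°10′19.9″ W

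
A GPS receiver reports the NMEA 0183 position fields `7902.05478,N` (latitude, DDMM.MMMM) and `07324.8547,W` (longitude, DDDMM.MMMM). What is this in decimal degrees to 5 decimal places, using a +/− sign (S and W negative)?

Latitude: degrees = first 2 digits = 79, minutes = 2.05478; 79 + 2.05478/60 = 79.034246
N ⇒ keep positive
λ: degrees = first 3 digits = 73, minutes = 24.8547; 73 + 24.8547/60 = 73.414245
W ⇒ negate

79.03425, -73.41425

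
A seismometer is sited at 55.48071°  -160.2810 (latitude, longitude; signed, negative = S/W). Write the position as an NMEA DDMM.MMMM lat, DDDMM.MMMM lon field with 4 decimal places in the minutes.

5528.8426,N / 16016.8600,W

Lat: minutes = (55.480710 − 55) × 60 = 28.842600
Longitude is negative → W; |value| = 160.281000
Longitude: 160° + 0.281000 × 60 = 160° 16.860000′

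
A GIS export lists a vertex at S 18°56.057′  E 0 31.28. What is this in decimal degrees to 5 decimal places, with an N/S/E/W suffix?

φ: 56.057′ = 0.934283°; total 18.934283
λ: 31.28′ = 0.521333°; total 0.521333

18.93428° S, 0.52133° E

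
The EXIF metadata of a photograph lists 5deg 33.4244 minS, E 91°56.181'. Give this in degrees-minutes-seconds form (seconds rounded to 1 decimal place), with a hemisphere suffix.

5°33′25.5″ S, 91°56′10.9″ E

φ: 33.42440′ → 33′ and 0.42440 × 60 = 25.464″
λ: fractional minutes 0.18100 × 60 = 10.860″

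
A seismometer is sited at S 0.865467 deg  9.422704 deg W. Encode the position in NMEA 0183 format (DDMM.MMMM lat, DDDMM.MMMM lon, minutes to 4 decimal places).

Lat: fractional part 0.865467 → 51.928020 minutes
Lon: 9° + 0.422704 × 60 = 9° 25.362240′

0051.9280,S / 00925.3622,W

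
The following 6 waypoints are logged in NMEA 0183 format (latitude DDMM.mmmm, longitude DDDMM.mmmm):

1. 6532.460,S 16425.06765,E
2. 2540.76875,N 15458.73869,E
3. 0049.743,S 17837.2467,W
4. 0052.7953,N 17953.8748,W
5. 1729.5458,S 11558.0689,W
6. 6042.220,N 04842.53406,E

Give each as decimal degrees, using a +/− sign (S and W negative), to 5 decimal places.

1. -65.54100, 164.41779
2. 25.67948, 154.97898
3. -0.82905, -178.62078
4. 0.87992, -179.89791
5. -17.49243, -115.96782
6. 60.70367, 48.70890

Point 1:
  Lat: degrees = first 2 digits = 65, minutes = 32.46; 65 + 32.46/60 = 65.541000
  hemisphere S, so the sign is −
  Lon: degrees = first 3 digits = 164, minutes = 25.06765; 164 + 25.06765/60 = 164.417794
  E → positive
Point 2:
  Lat: degrees = first 2 digits = 25, minutes = 40.76875; 25 + 40.76875/60 = 25.679479
  N ⇒ keep positive
  Longitude: degrees = first 3 digits = 154, minutes = 58.73869; 154 + 58.73869/60 = 154.978978
  E → positive
Point 3:
  Latitude: degrees = first 2 digits = 0, minutes = 49.743; 0 + 49.743/60 = 0.829050
  S → negative
  λ: split at 3 digits → 178° and 37.2467′; 178 + 37.2467/60 = 178.620778
  W → negative
Point 4:
  Latitude: degrees = first 2 digits = 0, minutes = 52.7953; 0 + 52.7953/60 = 0.879922
  N → positive
  Longitude: split at 3 digits → 179° and 53.8748′; 179 + 53.8748/60 = 179.897913
  W ⇒ negate
Point 5:
  φ: split at 2 digits → 17° and 29.5458′; 17 + 29.5458/60 = 17.492430
  S → negative
  Lon: degrees = first 3 digits = 115, minutes = 58.0689; 115 + 58.0689/60 = 115.967815
  hemisphere W, so the sign is −
Point 6:
  Lat: degrees = first 2 digits = 60, minutes = 42.22; 60 + 42.22/60 = 60.703667
  N ⇒ keep positive
  Longitude: split at 3 digits → 048° and 42.53406′; 48 + 42.53406/60 = 48.708901
  E → positive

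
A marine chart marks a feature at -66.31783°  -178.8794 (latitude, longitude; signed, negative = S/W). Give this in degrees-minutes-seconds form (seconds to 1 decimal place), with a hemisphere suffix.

Latitude is negative → S; |value| = 66.317830
Latitude: 0.317830 × 60 = 19.06980′ → 19′, remainder × 60 = 4.188″
Longitude is negative → W; |value| = 178.879400
Longitude: whole degrees 178; 52.76400′ → 52′ and 45.840″

66°19′4.2″ S, 178°52′45.8″ W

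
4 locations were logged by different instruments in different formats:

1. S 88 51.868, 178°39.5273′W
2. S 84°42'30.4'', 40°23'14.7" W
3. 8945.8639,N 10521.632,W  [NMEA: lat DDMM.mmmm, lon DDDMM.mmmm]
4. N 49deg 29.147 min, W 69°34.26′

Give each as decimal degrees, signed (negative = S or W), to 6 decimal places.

1. -88.864467, -178.658788
2. -84.708444, -40.387417
3. 89.764398, -105.360533
4. 49.485783, -69.571000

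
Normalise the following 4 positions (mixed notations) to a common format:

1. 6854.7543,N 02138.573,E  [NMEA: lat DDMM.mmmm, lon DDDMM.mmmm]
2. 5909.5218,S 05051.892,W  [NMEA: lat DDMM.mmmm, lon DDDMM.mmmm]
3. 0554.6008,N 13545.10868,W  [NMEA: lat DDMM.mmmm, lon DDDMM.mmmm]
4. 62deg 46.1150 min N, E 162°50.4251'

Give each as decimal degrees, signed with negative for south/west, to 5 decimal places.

Point 1:
  Lat: split at 2 digits → 68° and 54.7543′; 68 + 54.7543/60 = 68.912572
  N ⇒ keep positive
  Lon: degrees = first 3 digits = 21, minutes = 38.573; 21 + 38.573/60 = 21.642883
  E → positive
Point 2:
  Latitude: split at 2 digits → 59° and 9.5218′; 59 + 9.5218/60 = 59.158697
  S ⇒ negate
  Longitude: degrees = first 3 digits = 50, minutes = 51.892; 50 + 51.892/60 = 50.864867
  W → negative
Point 3:
  φ: split at 2 digits → 05° and 54.6008′; 5 + 54.6008/60 = 5.910013
  N ⇒ keep positive
  Longitude: split at 3 digits → 135° and 45.10868′; 135 + 45.10868/60 = 135.751811
  hemisphere W, so the sign is −
Point 4:
  Latitude: 62 + 46.115/60 = 62.768583
  N → positive
  Lon: 50.4251′ = 0.840418°; total 162.840418
  E → positive

1. 68.91257, 21.64288
2. -59.15870, -50.86487
3. 5.91001, -135.75181
4. 62.76858, 162.84042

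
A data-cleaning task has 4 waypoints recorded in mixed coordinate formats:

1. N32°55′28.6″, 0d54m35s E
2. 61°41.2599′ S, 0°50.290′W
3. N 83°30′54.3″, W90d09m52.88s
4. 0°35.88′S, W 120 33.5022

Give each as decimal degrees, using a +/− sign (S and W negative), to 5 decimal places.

1. 32.92461, 0.90972
2. -61.68767, -0.83817
3. 83.51508, -90.16469
4. -0.59800, -120.55837

Point 1:
  φ: 32 + 55/60 + 28.6/3600 = 32.924611
  N ⇒ keep positive
  Longitude: 54′ + 35″ = 54.58333′; 0 + 54.58333/60 = 0.909722
  E ⇒ keep positive
Point 2:
  Lat: 41.2599′ = 0.687665°; total 61.687665
  S ⇒ negate
  Longitude: 0 + 50.29/60 = 0.838167
  W ⇒ negate
Point 3:
  φ: 83 + 30/60 + 54.3/3600 = 83.515083
  N → positive
  λ: 9′ + 52.88″ = 9.88133′; 90 + 9.88133/60 = 90.164689
  W ⇒ negate
Point 4:
  Latitude: 0 + 35.88/60 = 0.598000
  S → negative
  Lon: 33.5022′ = 0.558370°; total 120.558370
  W ⇒ negate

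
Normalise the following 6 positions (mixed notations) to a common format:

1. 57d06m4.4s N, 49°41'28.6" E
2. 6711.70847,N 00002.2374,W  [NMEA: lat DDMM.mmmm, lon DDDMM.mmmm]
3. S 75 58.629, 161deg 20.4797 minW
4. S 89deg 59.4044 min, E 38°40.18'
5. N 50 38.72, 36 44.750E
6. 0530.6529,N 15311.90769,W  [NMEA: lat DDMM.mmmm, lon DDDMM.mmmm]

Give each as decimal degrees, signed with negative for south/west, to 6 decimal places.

1. 57.101222, 49.691278
2. 67.195141, -0.037290
3. -75.977150, -161.341328
4. -89.990073, 38.669667
5. 50.645333, 36.745833
6. 5.510882, -153.198462

Point 1:
  Latitude: 57° + 6/60 + 4.4/3600 = 57 + 0.100000 + 0.001222 = 57.1012222
  N → positive
  Longitude: 49° + 41/60 + 28.6/3600 = 49 + 0.683333 + 0.007944 = 49.6912778
  E ⇒ keep positive
Point 2:
  φ: degrees = first 2 digits = 67, minutes = 11.70847; 67 + 11.70847/60 = 67.1951412
  N ⇒ keep positive
  Lon: split at 3 digits → 000° and 2.2374′; 0 + 2.2374/60 = 0.0372900
  W → negative
Point 3:
  Lat: 75 + 58.629/60 = 75.9771500
  hemisphere S, so the sign is −
  Longitude: 20.4797′ = 0.341328°; total 161.3413283
  W ⇒ negate
Point 4:
  Lat: 89 + 59.4044/60 = 89.9900733
  S → negative
  λ: 40.18′ = 0.669667°; total 38.6696667
  E → positive
Point 5:
  φ: 50 + 38.72/60 = 50.6453333
  N ⇒ keep positive
  λ: 44.75′ = 0.745833°; total 36.7458333
  E ⇒ keep positive
Point 6:
  Latitude: split at 2 digits → 05° and 30.6529′; 5 + 30.6529/60 = 5.5108817
  N → positive
  Longitude: split at 3 digits → 153° and 11.90769′; 153 + 11.90769/60 = 153.1984615
  W ⇒ negate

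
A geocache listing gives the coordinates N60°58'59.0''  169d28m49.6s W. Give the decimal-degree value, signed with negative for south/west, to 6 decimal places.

φ: 60° + 58/60 + 59/3600 = 60 + 0.966667 + 0.016389 = 60.9830556
N ⇒ keep positive
Lon: 28′ + 49.6″ = 28.82667′; 169 + 28.82667/60 = 169.4804444
W → negative

60.983056, -169.480444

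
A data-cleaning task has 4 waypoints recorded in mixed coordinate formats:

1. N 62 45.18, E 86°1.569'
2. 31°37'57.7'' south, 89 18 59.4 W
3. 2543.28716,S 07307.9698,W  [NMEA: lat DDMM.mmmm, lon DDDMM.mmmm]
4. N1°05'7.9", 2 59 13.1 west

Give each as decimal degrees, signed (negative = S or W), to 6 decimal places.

1. 62.753000, 86.026150
2. -31.632694, -89.316500
3. -25.721453, -73.132830
4. 1.085528, -2.986972

Point 1:
  Lat: 45.18′ = 0.753000°; total 62.7530000
  N ⇒ keep positive
  Lon: 1.569′ = 0.026150°; total 86.0261500
  E ⇒ keep positive
Point 2:
  Latitude: 37′ + 57.7″ = 37.96167′; 31 + 37.96167/60 = 31.6326944
  hemisphere S, so the sign is −
  λ: 89 + 18/60 + 59.4/3600 = 89.3165000
  W → negative
Point 3:
  Lat: degrees = first 2 digits = 25, minutes = 43.28716; 25 + 43.28716/60 = 25.7214527
  S ⇒ negate
  Lon: split at 3 digits → 073° and 7.9698′; 73 + 7.9698/60 = 73.1328300
  W ⇒ negate
Point 4:
  φ: 1° + 5/60 + 7.9/3600 = 1 + 0.083333 + 0.002194 = 1.0855278
  N → positive
  Longitude: 2 + 59/60 + 13.1/3600 = 2.9869722
  W → negative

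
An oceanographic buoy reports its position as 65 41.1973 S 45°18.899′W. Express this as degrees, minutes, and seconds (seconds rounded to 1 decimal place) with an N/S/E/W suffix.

65°41′11.8″ S, 45°18′53.9″ W

Lat: 41.19730′ → 41′ and 0.19730 × 60 = 11.838″
Longitude: 18.89900′ → 18′ and 0.89900 × 60 = 53.940″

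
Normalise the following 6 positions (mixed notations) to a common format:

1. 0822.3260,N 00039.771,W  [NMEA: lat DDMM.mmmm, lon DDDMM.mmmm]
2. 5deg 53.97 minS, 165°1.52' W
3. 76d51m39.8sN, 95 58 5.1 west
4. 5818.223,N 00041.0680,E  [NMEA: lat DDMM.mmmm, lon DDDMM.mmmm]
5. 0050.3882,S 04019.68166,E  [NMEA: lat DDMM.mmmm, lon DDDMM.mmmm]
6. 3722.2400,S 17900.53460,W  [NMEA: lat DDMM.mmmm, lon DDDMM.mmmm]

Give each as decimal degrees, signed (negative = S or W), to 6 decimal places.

Point 1:
  Latitude: degrees = first 2 digits = 8, minutes = 22.326; 8 + 22.326/60 = 8.3721000
  N ⇒ keep positive
  λ: split at 3 digits → 000° and 39.771′; 0 + 39.771/60 = 0.6628500
  W → negative
Point 2:
  φ: 53.97′ = 0.899500°; total 5.8995000
  hemisphere S, so the sign is −
  Lon: 165 + 1.52/60 = 165.0253333
  W → negative
Point 3:
  Latitude: 76° + 51/60 + 39.8/3600 = 76 + 0.850000 + 0.011056 = 76.8610556
  N ⇒ keep positive
  Longitude: 95 + 58/60 + 5.1/3600 = 95.9680833
  W → negative
Point 4:
  Lat: degrees = first 2 digits = 58, minutes = 18.223; 58 + 18.223/60 = 58.3037167
  N → positive
  λ: degrees = first 3 digits = 0, minutes = 41.068; 0 + 41.068/60 = 0.6844667
  E ⇒ keep positive
Point 5:
  Latitude: split at 2 digits → 00° and 50.3882′; 0 + 50.3882/60 = 0.8398033
  S ⇒ negate
  λ: split at 3 digits → 040° and 19.68166′; 40 + 19.68166/60 = 40.3280277
  E ⇒ keep positive
Point 6:
  Lat: split at 2 digits → 37° and 22.24′; 37 + 22.24/60 = 37.3706667
  S → negative
  Longitude: split at 3 digits → 179° and 0.5346′; 179 + 0.5346/60 = 179.0089100
  W ⇒ negate

1. 8.372100, -0.662850
2. -5.899500, -165.025333
3. 76.861056, -95.968083
4. 58.303717, 0.684467
5. -0.839803, 40.328028
6. -37.370667, -179.008910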